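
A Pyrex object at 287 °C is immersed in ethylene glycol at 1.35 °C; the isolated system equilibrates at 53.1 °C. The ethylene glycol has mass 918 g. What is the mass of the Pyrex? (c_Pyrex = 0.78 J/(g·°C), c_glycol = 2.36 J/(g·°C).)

Net heat exchanged in the isolated system is zero:
m×0.78×(53.1 − 287) + 918×2.36×(53.1 − 1.35) = 0
-182.44 m = -112115
m = -112115/-182.44 ≈ 614.5 g

m ≈ 615 g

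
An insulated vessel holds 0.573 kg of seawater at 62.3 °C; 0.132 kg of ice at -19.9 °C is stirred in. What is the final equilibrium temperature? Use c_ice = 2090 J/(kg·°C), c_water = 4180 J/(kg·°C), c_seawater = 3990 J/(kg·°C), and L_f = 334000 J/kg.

Let T be the final temperature. ΣQ_i = 0:
warm ice to 0 °C: 0.132·2090·(0 − (-19.9)) = 5490
  melt ice: 0.132·334000 = 44088
  warm the meltwater: 551.76 T
  seawater cools: 0.573·3990·(T − 62.3) = 2286.3(T − 62.3)
2838 T = 142435 − 49578 = 92857
T ≈ 32.72 °C (positive, so assuming full melt was valid).

T_f ≈ 32.7 °C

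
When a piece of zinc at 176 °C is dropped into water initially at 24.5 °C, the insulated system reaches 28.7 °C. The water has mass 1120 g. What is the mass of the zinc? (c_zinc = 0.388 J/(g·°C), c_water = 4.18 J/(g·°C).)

m ≈ 344 g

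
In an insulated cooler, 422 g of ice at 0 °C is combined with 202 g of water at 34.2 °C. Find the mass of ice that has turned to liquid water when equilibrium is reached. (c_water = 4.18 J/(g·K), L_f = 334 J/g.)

m_melted ≈ 86.5 g

Cooling the water to 0 °C releases 202×4.18×34.2 = 28877 J.
To melt every bit of ice: 422×334 = 140948 J.
Since 28877 < 140948 J, not all the ice melts; equilibrium is at 0 °C.
m_melted×334 = 28877  ⇒  m_melted ≈ 86.46 g.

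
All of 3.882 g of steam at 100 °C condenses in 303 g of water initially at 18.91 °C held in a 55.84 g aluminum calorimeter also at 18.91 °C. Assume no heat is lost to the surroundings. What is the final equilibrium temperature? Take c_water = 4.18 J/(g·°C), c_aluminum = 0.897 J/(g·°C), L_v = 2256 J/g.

T_f ≈ 26.5 °C

Conservation of energy gives ΣQ = 0:
steam→water at 100 °C releases m L_v = 3.882·2256 = 8757.8; condensed water 100 °C→T: 16.23(T − 100); original water: 1266.5(T − 18.91); cup: 50.09(T − 18.91)
1332.9 T = 8757.8 + 1622.7 + 24897 = 35278
T ≈ 26.47 °C (< 100 °C, so full condensation is consistent).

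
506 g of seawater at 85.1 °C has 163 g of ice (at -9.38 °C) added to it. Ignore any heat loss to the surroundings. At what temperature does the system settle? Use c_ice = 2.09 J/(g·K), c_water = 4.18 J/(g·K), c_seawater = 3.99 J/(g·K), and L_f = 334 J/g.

T_f ≈ 42.3 °C

Sum of m c ΔT and latent-heat terms is zero:
warm ice to 0 °C: 163×2.09×(0 − (-9.38)) = 3195.5; melt ice: 163×334 = 54442; meltwater 0→T: 163×4.18×T = 681.34 T; seawater cools: 506×3.99×(T − 85.1) = 2018.9(T − 85.1)
2700.3 T = 171812 − 57637 = 114174
T ≈ 42.28 °C (positive, so assuming full melt was valid).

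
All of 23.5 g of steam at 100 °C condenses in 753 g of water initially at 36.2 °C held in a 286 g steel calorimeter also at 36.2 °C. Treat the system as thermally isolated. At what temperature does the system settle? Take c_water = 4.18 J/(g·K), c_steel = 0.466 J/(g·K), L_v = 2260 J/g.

T_f ≈ 53.8 °C

Taking heat into each body as positive, Σ m c ΔT = 0:
steam→water at 100 °C releases m L_v = 23.5×2260 = 53110
  condensate cools 100→T: 23.5×4.18×(T − 100) = 98.23(T − 100)
  water warms: 753×4.18×(T − 36.2) = 3147.5(T − 36.2)
  steel cup: 286×0.466×(T − 36.2) = 133.28(T − 36.2)
3379 T = 53110 + 9823 + 118766 = 181699
T ≈ 53.77 °C (< 100 °C, so full condensation is consistent).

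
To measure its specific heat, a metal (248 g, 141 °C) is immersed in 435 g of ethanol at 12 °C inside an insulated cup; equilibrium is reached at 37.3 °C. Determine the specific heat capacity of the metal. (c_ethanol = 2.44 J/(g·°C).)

m_s c (T_s − T_f) = m_ethanol c_ethanol (T_f − T_0):
248×c×(141 − 37.3) = 435×2.44×(37.3 − 12)
25718 c = 26853  ⇒  c ≈ 1.044 J/(g·°C)

c ≈ 1.04 J/(g·°C)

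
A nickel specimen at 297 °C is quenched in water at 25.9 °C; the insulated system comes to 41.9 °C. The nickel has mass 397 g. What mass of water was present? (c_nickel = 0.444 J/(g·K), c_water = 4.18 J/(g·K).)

m ≈ 672 g

Let T be the final temperature. ΣQ_i = 0:
397·0.444·(41.9 − 297) + m·4.18·(41.9 − 25.9) = 0
66.88 m = 44966
m = 44966/66.88 ≈ 672.3 g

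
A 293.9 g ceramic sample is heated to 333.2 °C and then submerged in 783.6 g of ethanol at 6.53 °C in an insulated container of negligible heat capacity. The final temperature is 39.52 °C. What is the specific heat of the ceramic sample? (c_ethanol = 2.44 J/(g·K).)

Let T be the final temperature. ΣQ_i = 0:
293.9×c×(39.52 − 333.2) + 783.6×2.44×(39.52 − 6.53) = 0
-86313 c = -63076
c = -63076/-86313 ≈ 0.7308 J/(g·K)

c ≈ 0.731 J/(g·K)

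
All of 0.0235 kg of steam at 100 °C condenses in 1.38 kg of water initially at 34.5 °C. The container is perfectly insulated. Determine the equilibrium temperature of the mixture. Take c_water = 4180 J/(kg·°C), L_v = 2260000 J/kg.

Energy balance with sensible and latent terms:
condense steam: −0.0235·2260000 = −53110; condensate cools 100→T: 0.0235·4180·(T − 100) = 98.23(T − 100); water warms: 1.38·4180·(T − 34.5) = 5768.4(T − 34.5)
5866.6 T = 53110 + 9823 + 199010 = 261943
T ≈ 44.65 °C, under the boiling point, so the assumption holds.

T_f ≈ 44.6 °C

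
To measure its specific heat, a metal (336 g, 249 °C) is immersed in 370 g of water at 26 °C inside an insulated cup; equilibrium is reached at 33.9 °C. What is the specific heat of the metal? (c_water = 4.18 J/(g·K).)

m_s c (T_s − T_f) = m_water c_water (T_f − T_0):
336×c×(249 − 33.9) = 370×4.18×(33.9 − 26)
72274 c = 12218  ⇒  c ≈ 0.1691 J/(g·K)

c ≈ 0.169 J/(g·K)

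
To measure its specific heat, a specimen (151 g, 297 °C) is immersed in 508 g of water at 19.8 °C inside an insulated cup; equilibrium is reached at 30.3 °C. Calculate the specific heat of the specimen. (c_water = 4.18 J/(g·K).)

c ≈ 0.554 J/(g·K)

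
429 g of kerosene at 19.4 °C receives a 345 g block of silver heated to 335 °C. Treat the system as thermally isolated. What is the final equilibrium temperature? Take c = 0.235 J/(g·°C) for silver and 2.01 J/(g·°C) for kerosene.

T_f ≈ 46.5 °C

With ΣQ=0 the equilibrium temperature is the m·c-weighted mean:
T_f = (81.07*335 + 862.29*19.4) / (81.07 + 862.29)
    = 43889 / 943.37 ≈ 46.52 °C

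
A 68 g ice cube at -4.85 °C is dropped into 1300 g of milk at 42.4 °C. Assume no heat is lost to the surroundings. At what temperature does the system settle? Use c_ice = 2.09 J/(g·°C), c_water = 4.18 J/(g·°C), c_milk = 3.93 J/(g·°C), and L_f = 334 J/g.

T_f ≈ 35.8 °C

Heat gained plus heat lost sum to zero:
ice -4.85→0 °C: 68×2.09×4.85 = 689.28; melt ice: 68×334 = 22712; warm the meltwater: 284.24 T; milk: 5109(T − 42.4)
5393.2 T = 216622 − 23401 = 193220
T ≈ 35.83 °C (positive, so assuming full melt was valid).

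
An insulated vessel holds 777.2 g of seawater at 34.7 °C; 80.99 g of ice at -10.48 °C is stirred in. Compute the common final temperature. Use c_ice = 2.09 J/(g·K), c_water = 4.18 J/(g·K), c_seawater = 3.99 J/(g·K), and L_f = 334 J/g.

Heat gained plus heat lost sum to zero:
warm ice to 0 °C: 80.99·2.09·(0 − (-10.48)) = 1773.9
  fusion: m_ice L_f = 80.99·334 = 27051
  warm the meltwater: 338.54 T
  seawater: 3101(T − 34.7)
3439.6 T = 107606 − 28825 = 78781
T ≈ 22.90 °C (positive, so assuming full melt was valid).

T_f ≈ 22.9 °C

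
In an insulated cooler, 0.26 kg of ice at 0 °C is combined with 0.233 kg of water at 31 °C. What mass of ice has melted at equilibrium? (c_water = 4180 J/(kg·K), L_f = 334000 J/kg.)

Water can give up m c ΔT = 0.233·4180·31 = 30192 J before reaching 0 °C.
To melt every bit of ice: 0.26·334000 = 86840 J.
Since 30192 < 86840 J, not all the ice melts; equilibrium is at 0 °C.
m_melt = 30192 / L_f = 0.0904 kg.

m_melted ≈ 0.0904 kg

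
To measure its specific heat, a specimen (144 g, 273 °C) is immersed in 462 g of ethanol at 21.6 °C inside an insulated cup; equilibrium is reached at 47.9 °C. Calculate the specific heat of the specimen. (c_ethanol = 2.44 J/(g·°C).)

c ≈ 0.915 J/(g·°C)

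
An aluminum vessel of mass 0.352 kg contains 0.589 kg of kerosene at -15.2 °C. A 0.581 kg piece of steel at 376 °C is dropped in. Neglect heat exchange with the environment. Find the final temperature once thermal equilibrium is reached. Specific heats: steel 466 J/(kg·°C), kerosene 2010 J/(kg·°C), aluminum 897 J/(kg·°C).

T_f ≈ 44.6 °C

T_f = Σ m_i c_i T_i / Σ m_i c_i:
T_f = (270.75·376 + 1183.9·(-15.2) + 315.74·(-15.2)) / (270.75 + 1183.9 + 315.74)
    = 79006 / 1770.4 ≈ 44.63 °C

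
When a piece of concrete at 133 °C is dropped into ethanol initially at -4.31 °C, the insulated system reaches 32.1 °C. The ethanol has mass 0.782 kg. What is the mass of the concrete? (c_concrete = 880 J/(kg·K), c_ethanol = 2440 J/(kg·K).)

m ≈ 0.782 kg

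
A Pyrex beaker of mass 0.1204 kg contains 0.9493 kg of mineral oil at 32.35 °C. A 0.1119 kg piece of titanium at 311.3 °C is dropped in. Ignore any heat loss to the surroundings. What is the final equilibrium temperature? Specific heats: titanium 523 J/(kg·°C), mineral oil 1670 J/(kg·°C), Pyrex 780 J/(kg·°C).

T_f ≈ 41.7 °C

T_f is the heat-capacity-weighted average of the initial temperatures:
T_f = (58.52*311.3 + 1585.3*32.35 + 93.91*32.35) / (58.52 + 1585.3 + 93.91)
    = 72542 / 1737.8 ≈ 41.74 °C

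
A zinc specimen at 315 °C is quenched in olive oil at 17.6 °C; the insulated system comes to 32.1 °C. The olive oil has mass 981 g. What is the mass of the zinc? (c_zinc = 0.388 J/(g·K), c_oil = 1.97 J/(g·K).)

m ≈ 255 g

Heat lost by the zinc = heat gained by the oil:
m·0.388·(315 − 32.1) = 981·1.97·(32.1 − 17.6)
109.77 m = 28022  ⇒  m ≈ 255.3 g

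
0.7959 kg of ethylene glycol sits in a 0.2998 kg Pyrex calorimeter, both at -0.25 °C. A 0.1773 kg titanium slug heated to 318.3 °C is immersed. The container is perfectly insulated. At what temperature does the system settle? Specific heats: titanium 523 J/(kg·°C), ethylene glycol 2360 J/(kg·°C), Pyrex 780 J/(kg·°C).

Net heat exchanged in the isolated system is zero:
0.1773*523*(T − 318.3) + 0.7959*2360*(T − (-0.25)) + 0.2998*780*(T − (-0.25)) = 0
(92.73 + 1878.3 + 233.84) T = 92.73*318.3 + 1878.3*(-0.25) + 233.84*(-0.25)
T ≈ 13.15 °C

T_f ≈ 13.1 °C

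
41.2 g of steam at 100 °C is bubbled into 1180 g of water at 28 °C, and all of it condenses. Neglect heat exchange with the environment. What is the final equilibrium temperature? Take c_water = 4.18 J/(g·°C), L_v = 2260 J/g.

Conservation of energy gives ΣQ = 0:
latent heat released on condensation: 41.2·2260 = 93112; condensed water 100 °C→T: 172.22(T − 100); water warms: 1180·4.18·(T − 28) = 4932.4(T − 28)
5104.6 T = 93112 + 17222 + 138107 = 248441
T ≈ 48.67 °C, under the boiling point, so the assumption holds.

T_f ≈ 48.7 °C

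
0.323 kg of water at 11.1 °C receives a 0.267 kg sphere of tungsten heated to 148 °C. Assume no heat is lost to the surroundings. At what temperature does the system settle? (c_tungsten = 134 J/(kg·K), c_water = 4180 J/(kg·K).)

Energy conservation, ΣQ = 0:
0.267·134·(T − 148) + 0.323·4180·(T − 11.1) = 0
35.78(T − 148) + 1350.1(T − 11.1) = 0
(35.78 + 1350.1) T = 35.78·148 + 1350.1·11.1
T = 20282 / 1385.9 = 14.6 °C

T_f ≈ 14.6 °C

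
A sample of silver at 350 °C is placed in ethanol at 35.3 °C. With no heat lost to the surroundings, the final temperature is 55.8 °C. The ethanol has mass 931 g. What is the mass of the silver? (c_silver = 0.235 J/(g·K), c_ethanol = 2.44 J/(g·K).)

m ≈ 674 g

Energy conservation, ΣQ = 0:
m×0.235×(55.8 − 350) + 931×2.44×(55.8 − 35.3) = 0
-69.14 m = -46569
m = -46569/-69.14 ≈ 673.6 g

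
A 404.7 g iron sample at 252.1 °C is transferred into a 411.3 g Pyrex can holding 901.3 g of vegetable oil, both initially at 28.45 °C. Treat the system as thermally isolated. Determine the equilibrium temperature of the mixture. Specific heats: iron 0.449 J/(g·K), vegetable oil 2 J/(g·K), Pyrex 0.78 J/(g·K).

Net heat exchanged in the isolated system is zero:
404.7*0.449*(T − 252.1) + 901.3*2*(T − 28.45) + 411.3*0.78*(T − 28.45) = 0
181.71(T − 252.1) + 1802.6(T − 28.45) + 320.81(T − 28.45) = 0
(181.71 + 1802.6 + 320.81) T = 181.71*252.1 + 1802.6*28.45 + 320.81*28.45
T ≈ 46.08 °C

T_f ≈ 46.1 °C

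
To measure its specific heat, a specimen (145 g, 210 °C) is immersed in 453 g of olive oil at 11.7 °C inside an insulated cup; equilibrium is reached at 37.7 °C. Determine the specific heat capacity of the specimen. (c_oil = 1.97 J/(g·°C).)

c ≈ 0.929 J/(g·°C)

Taking heat into each body as positive, Σ m c ΔT = 0:
145·c·(37.7 − 210) + 453·1.97·(37.7 − 11.7) = 0
-24984 c = -23203
c = -23203/-24984 ≈ 0.9287 J/(g·°C)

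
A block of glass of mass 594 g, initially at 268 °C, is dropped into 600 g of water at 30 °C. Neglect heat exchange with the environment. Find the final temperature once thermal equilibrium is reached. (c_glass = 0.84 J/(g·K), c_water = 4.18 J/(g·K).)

T_f ≈ 69.5 °C

Heat gained plus heat lost sum to zero:
594×0.84×(T − 268) + 600×4.18×(T − 30) = 0
3007 T = 208961
T ≈ 69.49 °C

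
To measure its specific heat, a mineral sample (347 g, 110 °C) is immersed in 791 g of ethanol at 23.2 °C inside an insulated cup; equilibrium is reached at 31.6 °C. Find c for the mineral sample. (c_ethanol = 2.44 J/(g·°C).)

c ≈ 0.596 J/(g·°C)

Conservation of energy gives ΣQ = 0:
347×c×(31.6 − 110) + 791×2.44×(31.6 − 23.2) = 0
-27205 c = -16212
c = -16212/-27205 ≈ 0.5959 J/(g·°C)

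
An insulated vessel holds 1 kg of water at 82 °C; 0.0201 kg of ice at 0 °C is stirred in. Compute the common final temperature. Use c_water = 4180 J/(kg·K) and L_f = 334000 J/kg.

T_f ≈ 78.8 °C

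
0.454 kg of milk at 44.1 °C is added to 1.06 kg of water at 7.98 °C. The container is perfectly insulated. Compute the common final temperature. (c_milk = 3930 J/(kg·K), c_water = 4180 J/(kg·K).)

T_f ≈ 18.3 °C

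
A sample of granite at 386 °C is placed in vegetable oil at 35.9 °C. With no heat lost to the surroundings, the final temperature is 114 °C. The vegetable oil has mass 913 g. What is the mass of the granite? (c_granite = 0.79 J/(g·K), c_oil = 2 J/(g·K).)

m ≈ 664 g

Taking heat into each body as positive, Σ m c ΔT = 0:
m×0.79×(114 − 386) + 913×2×(114 − 35.9) = 0
-214.88 m = -142611
m = -142611/-214.88 ≈ 663.7 g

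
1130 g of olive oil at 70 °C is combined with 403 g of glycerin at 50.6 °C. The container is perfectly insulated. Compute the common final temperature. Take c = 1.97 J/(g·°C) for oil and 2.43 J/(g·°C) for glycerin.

Taking heat into each body as positive, Σ m c ΔT = 0:
1130·1.97·(T − 70) + 403·2.43·(T − 50.6) = 0
3205.4 T = 205379
T ≈ 64.07 °C

T_f ≈ 64.1 °C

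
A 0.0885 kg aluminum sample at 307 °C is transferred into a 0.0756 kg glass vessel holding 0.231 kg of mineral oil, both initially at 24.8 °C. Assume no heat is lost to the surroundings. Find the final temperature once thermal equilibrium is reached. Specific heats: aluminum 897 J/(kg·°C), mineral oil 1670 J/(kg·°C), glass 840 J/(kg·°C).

With ΣQ=0 the equilibrium temperature is the m·c-weighted mean:
T_f = (79.38·307 + 385.77·24.8 + 63.5·24.8) / (79.38 + 385.77 + 63.5)
    = 35513 / 528.66 ≈ 67.18 °C

T_f ≈ 67.2 °C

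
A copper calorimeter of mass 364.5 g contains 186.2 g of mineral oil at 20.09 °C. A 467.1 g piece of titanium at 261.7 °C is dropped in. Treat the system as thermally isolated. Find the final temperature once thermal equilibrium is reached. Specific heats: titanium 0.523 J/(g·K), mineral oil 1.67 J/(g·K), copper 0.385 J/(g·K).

T_f ≈ 104.9 °C

With ΣQ=0 the equilibrium temperature is the m·c-weighted mean:
T_f = (244.29×261.7 + 310.95×20.09 + 140.33×20.09) / (244.29 + 310.95 + 140.33)
    = 72998 / 695.58 ≈ 104.95 °C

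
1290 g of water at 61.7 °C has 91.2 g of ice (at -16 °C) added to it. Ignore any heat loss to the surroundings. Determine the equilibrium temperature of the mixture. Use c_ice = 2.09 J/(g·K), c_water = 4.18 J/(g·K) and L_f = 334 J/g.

Heat gained plus heat lost sum to zero:
warm ice to 0 °C: 91.2×2.09×(0 − (-16)) = 3049.7; fusion: m_ice L_f = 91.2×334 = 30461; meltwater 0→T: 91.2×4.18×T = 381.22 T; water: 5392.2(T − 61.7)
5773.4 T = 332699 − 33511 = 299188
T ≈ 51.82 °C. Since T > 0 °C, the all-ice-melts assumption holds.

T_f ≈ 51.8 °C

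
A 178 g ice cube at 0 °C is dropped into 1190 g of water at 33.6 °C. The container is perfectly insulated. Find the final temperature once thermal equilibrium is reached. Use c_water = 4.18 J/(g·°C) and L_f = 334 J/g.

T_f ≈ 18.8 °C

Energy balance with sensible and latent terms:
fusion: m_ice L_f = 178×334 = 59452; meltwater 0→T: 178×4.18×T = 744.04 T; water: 4974.2(T − 33.6)
5718.2 T = 167133 − 59452 = 107681
T ≈ 18.83 °C (positive, so assuming full melt was valid).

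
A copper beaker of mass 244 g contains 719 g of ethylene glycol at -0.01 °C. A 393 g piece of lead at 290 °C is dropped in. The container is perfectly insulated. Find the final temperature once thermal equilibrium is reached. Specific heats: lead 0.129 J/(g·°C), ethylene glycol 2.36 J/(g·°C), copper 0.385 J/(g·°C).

T_f ≈ 8.0 °C

Setting the total heat transfer to zero:
393·0.129·(T − 290) + 719·2.36·(T − (-0.01)) + 244·0.385·(T − (-0.01)) = 0
50.7(T − 290) + 1696.8(T − (-0.01)) + 93.94(T − (-0.01)) = 0
1841.5 T = 14684
T ≈ 7.97 °C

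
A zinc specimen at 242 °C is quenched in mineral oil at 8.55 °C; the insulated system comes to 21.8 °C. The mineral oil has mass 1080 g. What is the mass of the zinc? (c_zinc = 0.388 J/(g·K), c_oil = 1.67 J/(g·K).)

Setting the total heat transfer to zero:
m×0.388×(21.8 − 242) + 1080×1.67×(21.8 − 8.55) = 0
-85.44 m = -23898
m = -23898/-85.44 ≈ 279.7 g

m ≈ 280 g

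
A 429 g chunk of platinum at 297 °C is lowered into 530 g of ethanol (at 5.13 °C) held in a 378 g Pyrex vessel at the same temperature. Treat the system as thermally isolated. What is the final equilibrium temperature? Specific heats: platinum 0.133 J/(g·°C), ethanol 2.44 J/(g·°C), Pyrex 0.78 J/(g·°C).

Energy conservation, ΣQ = 0:
429×0.133×(T − 297) + 530×2.44×(T − 5.13) + 378×0.78×(T − 5.13) = 0
57.06(T − 297) + 1293.2(T − 5.13) + 294.84(T − 5.13) = 0
(57.06 + 1293.2 + 294.84) T = 57.06×297 + 1293.2×5.13 + 294.84×5.13
T = 25093 / 1645.1 = 15.3 °C

T_f ≈ 15.3 °C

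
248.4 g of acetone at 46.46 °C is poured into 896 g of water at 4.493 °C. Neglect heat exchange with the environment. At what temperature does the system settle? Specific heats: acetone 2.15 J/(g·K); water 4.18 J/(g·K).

T_f ≈ 9.7 °C

Setting the total heat transfer to zero:
248.4·2.15·(T − 46.46) + 896·4.18·(T − 4.493) = 0
(534.06 + 3745.3) T = 534.06·46.46 + 3745.3·4.493
T ≈ 9.73 °C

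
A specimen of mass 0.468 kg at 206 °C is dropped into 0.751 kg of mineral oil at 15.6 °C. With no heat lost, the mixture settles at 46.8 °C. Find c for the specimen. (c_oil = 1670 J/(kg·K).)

c ≈ 525 J/(kg·K)

m_s c (T_s − T_f) = m_oil c_oil (T_f − T_0):
0.468·c·(206 − 46.8) = 0.751·1670·(46.8 − 15.6)
74.51 c = 39130  ⇒  c ≈ 525.2 J/(kg·K)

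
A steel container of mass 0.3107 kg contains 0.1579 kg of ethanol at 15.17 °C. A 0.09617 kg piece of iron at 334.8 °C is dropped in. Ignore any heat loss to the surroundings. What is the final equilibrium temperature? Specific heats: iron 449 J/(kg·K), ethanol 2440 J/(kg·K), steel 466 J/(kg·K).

Heat gained plus heat lost sum to zero:
0.09617·449·(T − 334.8) + 0.1579·2440·(T − 15.17) + 0.3107·466·(T − 15.17) = 0
43.18(T − 334.8) + 385.28(T − 15.17) + 144.79(T − 15.17) = 0
(43.18 + 385.28 + 144.79) T = 43.18·334.8 + 385.28·15.17 + 144.79·15.17
T = 22498 / 573.24 = 39.2 °C

T_f ≈ 39.2 °C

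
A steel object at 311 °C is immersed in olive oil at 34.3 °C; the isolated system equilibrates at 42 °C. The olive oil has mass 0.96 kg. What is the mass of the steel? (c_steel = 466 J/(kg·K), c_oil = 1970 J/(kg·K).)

Net heat exchanged in the isolated system is zero:
m·466·(42 − 311) + 0.96·1970·(42 − 34.3) = 0
-125354 m = -14562
m = -14562/-125354 ≈ 0.1162 kg

m ≈ 0.116 kg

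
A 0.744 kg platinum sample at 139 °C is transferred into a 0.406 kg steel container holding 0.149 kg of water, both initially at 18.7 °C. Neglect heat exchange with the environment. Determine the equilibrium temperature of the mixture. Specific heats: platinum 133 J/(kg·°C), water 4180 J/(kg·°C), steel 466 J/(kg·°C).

Energy conservation, ΣQ = 0:
0.744·133·(T − 139) + 0.149·4180·(T − 18.7) + 0.406·466·(T − 18.7) = 0
(98.95 + 622.82 + 189.2) T = 98.95·139 + 622.82·18.7 + 189.2·18.7
T = 28939/910.97 ≈ 31.77 °C

T_f ≈ 31.8 °C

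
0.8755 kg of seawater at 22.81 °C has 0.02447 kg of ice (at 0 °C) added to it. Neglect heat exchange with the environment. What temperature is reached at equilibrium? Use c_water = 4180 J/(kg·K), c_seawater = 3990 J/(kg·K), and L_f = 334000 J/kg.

T_f ≈ 19.9 °C

Energy balance with sensible and latent terms:
melt ice: 0.02447×334000 = 8173
  warm the meltwater: 102.28 T
  seawater: 3493.2(T − 22.81)
3595.5 T = 79681 − 8173 = 71508
T ≈ 19.89 °C (positive, so assuming full melt was valid).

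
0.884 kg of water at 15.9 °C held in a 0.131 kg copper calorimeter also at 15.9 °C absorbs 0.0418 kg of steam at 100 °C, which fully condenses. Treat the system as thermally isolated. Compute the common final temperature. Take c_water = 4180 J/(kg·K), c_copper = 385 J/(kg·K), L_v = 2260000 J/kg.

T_f ≈ 43.7 °C

Heat gained plus heat lost sum to zero:
steam→water at 100 °C releases m L_v = 0.0418·2260000 = 94468
  condensate cools 100→T: 0.0418·4180·(T − 100) = 174.72(T − 100)
  water warms: 0.884·4180·(T − 15.9) = 3695.1(T − 15.9)
  copper cup: 0.131·385·(T − 15.9) = 50.44(T − 15.9)
3920.3 T = 94468 + 17472 + 59554 = 171495
T ≈ 43.75 °C, under the boiling point, so the assumption holds.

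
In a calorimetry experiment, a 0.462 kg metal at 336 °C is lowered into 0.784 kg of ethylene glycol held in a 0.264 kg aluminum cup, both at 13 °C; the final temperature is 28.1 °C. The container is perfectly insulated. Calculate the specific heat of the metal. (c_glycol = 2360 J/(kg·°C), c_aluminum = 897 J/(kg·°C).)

c ≈ 222 J/(kg·°C)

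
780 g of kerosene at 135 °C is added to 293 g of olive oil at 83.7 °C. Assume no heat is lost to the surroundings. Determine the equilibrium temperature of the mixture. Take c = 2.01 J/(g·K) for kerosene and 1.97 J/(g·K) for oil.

Net heat exchanged in the isolated system is zero:
780×2.01×(T − 135) + 293×1.97×(T − 83.7) = 0
2145 T = 259965
T = 259965 / 2145 = 121 °C

T_f ≈ 121.2 °C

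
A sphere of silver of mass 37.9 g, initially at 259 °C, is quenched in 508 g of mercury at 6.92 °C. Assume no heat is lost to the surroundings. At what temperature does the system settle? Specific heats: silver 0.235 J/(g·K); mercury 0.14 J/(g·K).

T_f ≈ 35.0 °C

Heat gained plus heat lost sum to zero:
37.9*0.235*(T − 259) + 508*0.14*(T − 6.92) = 0
8.906(T − 259) + 71.12(T − 6.92) = 0
(8.906 + 71.12) T = 8.906*259 + 71.12*6.92
T ≈ 34.98 °C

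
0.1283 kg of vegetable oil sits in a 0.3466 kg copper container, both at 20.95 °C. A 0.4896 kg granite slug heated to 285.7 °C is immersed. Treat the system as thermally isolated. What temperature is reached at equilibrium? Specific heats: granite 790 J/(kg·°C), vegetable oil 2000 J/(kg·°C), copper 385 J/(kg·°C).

Energy conservation, ΣQ = 0:
0.4896·790·(T − 285.7) + 0.1283·2000·(T − 20.95) + 0.3466·385·(T − 20.95) = 0
(386.78 + 256.6 + 133.44) T = 386.78·285.7 + 256.6·20.95 + 133.44·20.95
T = 118676/776.83 ≈ 152.77 °C

T_f ≈ 152.8 °C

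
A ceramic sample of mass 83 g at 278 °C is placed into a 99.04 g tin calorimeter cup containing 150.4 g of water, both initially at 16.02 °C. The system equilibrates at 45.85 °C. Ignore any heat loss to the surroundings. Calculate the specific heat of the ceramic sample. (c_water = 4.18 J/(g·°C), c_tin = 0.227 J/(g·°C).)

c ≈ 1.01 J/(g·°C)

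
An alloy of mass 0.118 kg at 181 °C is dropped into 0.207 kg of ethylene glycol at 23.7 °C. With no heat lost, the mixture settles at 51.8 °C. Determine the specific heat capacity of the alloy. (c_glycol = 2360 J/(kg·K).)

Heat lost by the alloy = heat gained by the glycol:
0.118·c·(181 − 51.8) = 0.207·2360·(51.8 − 23.7)
15.25 c = 13727  ⇒  c ≈ 900.4 J/(kg·K)

c ≈ 900 J/(kg·K)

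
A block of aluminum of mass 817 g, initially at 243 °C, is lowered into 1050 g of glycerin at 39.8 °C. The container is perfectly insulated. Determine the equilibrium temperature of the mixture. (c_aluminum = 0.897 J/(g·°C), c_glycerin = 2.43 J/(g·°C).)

|Q_aluminum| = |Q_glycerin|:
817·0.897·(243 − T) = 1050·2.43·(T − 39.8)
732.85(243 − T) = 2551.5(T − 39.8)
3284.3 T = 279632  ⇒  T ≈ 85.14 °C

T_f ≈ 85.1 °C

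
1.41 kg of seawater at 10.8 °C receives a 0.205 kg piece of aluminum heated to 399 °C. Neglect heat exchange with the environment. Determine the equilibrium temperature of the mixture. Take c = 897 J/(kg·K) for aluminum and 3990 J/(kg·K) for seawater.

Setting the total heat transfer to zero:
0.205*897*(T − 399) + 1.41*3990*(T − 10.8) = 0
5809.8 T = 134130
T = 134130/5809.8 ≈ 23.09 °C

T_f ≈ 23.1 °C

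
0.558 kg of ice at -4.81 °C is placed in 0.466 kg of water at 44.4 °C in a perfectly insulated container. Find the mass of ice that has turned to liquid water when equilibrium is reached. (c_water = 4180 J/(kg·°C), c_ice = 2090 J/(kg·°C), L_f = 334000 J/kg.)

m_melted ≈ 0.242 kg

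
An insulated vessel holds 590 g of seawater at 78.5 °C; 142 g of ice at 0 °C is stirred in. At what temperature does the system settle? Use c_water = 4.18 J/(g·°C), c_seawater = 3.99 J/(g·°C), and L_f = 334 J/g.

Net heat exchanged in the isolated system is zero:
fusion: m_ice L_f = 142·334 = 47428
  meltwater 0→T: 142·4.18·T = 593.56 T
  seawater cools: 590·3.99·(T − 78.5) = 2354.1(T − 78.5)
2947.7 T = 184797 − 47428 = 137369
T ≈ 46.60 °C. Since T > 0 °C, the all-ice-melts assumption holds.

T_f ≈ 46.6 °C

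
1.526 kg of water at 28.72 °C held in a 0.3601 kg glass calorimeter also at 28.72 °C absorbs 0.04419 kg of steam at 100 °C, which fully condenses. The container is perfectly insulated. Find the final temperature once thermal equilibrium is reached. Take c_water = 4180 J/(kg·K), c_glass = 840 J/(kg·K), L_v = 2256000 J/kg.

Setting the total heat transfer to zero:
condense steam: −0.04419×2256000 = −99693; condensed water 100 °C→T: 184.71(T − 100); water warms: 1.526×4180×(T − 28.72) = 6378.7(T − 28.72); cup: 302.48(T − 28.72)
6865.9 T = 99693 + 18471 + 191883 = 310047
T ≈ 45.16 °C (< 100 °C, so full condensation is consistent).

T_f ≈ 45.2 °C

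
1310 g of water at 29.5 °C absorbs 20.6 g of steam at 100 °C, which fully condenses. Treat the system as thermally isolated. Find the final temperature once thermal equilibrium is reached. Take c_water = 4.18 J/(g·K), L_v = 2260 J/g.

T_f ≈ 39.0 °C

Sum of m c ΔT and latent-heat terms is zero:
steam→water at 100 °C releases m L_v = 20.6·2260 = 46556; condensate cools 100→T: 20.6·4.18·(T − 100) = 86.11(T − 100); original water: 5475.8(T − 29.5)
5561.9 T = 46556 + 8610.8 + 161536 = 216703
T ≈ 38.96 °C (< 100 °C, so full condensation is consistent).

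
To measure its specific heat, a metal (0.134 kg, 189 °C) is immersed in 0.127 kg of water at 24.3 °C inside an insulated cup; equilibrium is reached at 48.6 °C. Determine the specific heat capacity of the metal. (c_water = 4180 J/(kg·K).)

m_s c (T_s − T_f) = m_water c_water (T_f − T_0):
0.134·c·(189 − 48.6) = 0.127·4180·(48.6 − 24.3)
18.81 c = 12900  ⇒  c ≈ 685.7 J/(kg·K)

c ≈ 686 J/(kg·K)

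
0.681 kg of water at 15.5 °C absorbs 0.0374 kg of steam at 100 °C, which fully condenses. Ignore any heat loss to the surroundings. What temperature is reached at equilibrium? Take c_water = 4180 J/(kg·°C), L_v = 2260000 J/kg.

Conservation of energy gives ΣQ = 0:
latent heat released on condensation: 0.0374·2260000 = 84524
  condensate cools 100→T: 0.0374·4180·(T − 100) = 156.33(T − 100)
  water warms: 0.681·4180·(T − 15.5) = 2846.6(T − 15.5)
3002.9 T = 84524 + 15633 + 44122 = 144279
T ≈ 48.05 °C, under the boiling point, so the assumption holds.

T_f ≈ 48.0 °C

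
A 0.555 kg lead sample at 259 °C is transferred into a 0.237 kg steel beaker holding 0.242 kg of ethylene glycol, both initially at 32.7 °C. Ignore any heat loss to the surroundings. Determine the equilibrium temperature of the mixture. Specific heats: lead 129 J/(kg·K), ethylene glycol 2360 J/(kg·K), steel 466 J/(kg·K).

T_f ≈ 54.2 °C

T_f = Σ m_i c_i T_i / Σ m_i c_i:
T_f = (71.6·259 + 571.12·32.7 + 110.44·32.7) / (71.6 + 571.12 + 110.44)
    = 40830 / 753.16 ≈ 54.21 °C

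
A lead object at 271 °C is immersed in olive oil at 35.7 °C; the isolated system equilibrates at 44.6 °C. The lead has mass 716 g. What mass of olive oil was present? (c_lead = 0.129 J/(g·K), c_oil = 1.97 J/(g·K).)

m ≈ 1190 g

Heat gained plus heat lost sum to zero:
716×0.129×(44.6 − 271) + m×1.97×(44.6 − 35.7) = 0
17.53 m = 20911
m = 20911/17.53 ≈ 1193 g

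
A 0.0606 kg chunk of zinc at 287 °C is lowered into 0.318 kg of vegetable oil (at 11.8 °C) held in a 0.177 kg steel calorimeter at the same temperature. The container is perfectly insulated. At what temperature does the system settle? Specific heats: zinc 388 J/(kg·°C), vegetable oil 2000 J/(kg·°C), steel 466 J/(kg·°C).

Energy conservation, ΣQ = 0:
0.0606×388×(T − 287) + 0.318×2000×(T − 11.8) + 0.177×466×(T − 11.8) = 0
23.51(T − 287) + 636(T − 11.8) + 82.48(T − 11.8) = 0
741.99 T = 15226
T = 15226 / 741.99 = 20.5 °C

T_f ≈ 20.5 °C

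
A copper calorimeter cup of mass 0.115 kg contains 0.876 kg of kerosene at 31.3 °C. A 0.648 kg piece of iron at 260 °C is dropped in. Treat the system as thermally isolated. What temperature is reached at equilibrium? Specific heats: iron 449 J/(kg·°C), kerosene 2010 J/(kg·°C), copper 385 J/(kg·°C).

T_f ≈ 63.0 °C

Let T be the final temperature. ΣQ_i = 0:
0.648*449*(T − 260) + 0.876*2010*(T − 31.3) + 0.115*385*(T − 31.3) = 0
290.95(T − 260) + 1760.8(T − 31.3) + 44.27(T − 31.3) = 0
2096 T = 132145
T ≈ 63.05 °C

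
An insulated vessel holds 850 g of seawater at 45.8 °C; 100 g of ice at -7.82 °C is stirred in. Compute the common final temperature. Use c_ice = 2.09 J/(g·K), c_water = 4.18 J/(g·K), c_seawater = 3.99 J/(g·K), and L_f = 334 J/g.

T_f ≈ 31.6 °C

Conservation of energy gives ΣQ = 0:
ice -7.82→0 °C: 100×2.09×7.82 = 1634.4
  melt ice: 100×334 = 33400
  warm the meltwater: 418 T
  seawater: 3391.5(T − 45.8)
3809.5 T = 155331 − 35034 = 120296
T ≈ 31.58 °C (positive, so assuming full melt was valid).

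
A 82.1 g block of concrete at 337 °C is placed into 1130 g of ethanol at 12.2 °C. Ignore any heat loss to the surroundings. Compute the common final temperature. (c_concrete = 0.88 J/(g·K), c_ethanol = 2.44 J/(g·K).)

T_f ≈ 20.5 °C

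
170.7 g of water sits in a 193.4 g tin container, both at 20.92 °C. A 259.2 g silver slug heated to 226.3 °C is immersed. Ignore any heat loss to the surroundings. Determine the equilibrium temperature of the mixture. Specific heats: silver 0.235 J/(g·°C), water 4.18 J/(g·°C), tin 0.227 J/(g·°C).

T_f ≈ 36.2 °C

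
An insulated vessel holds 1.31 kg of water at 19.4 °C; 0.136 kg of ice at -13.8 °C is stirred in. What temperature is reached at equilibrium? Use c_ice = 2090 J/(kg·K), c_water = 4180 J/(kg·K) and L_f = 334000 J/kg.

T_f ≈ 9.4 °C

Energy balance with sensible and latent terms:
warm ice to 0 °C: 0.136×2090×(0 − (-13.8)) = 3922.5; melt ice: 0.136×334000 = 45424; meltwater 0→T: 0.136×4180×T = 568.48 T; water cools: 1.31×4180×(T − 19.4) = 5475.8(T − 19.4)
6044.3 T = 106231 − 49347 = 56884
T ≈ 9.41 °C — above 0 °C, consistent with complete melting.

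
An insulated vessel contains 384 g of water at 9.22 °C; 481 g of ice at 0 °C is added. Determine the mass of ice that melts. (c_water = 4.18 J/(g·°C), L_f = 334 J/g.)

Cooling the water to 0 °C releases 384×4.18×9.22 = 14799 J.
To melt every bit of ice: 481×334 = 160654 J.
That's not enough to melt it all — equilibrium is at 0 °C with ice remaining.
Mass melted = 14799/334 ≈ 44.31 g.

m_melted ≈ 44.3 g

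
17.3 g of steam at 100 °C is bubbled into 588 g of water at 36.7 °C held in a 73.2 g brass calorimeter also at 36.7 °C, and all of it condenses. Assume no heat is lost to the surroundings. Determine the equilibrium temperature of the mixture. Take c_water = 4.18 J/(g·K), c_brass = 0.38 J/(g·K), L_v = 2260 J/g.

T_f ≈ 53.8 °C

Conservation of energy gives ΣQ = 0:
condense steam: −17.3·2260 = −39098; condensate cools 100→T: 17.3·4.18·(T − 100) = 72.31(T − 100); original water: 2457.8(T − 36.7); cup: 27.82(T − 36.7)
2558 T = 39098 + 7231.4 + 91224 = 137553
T ≈ 53.77 °C, under the boiling point, so the assumption holds.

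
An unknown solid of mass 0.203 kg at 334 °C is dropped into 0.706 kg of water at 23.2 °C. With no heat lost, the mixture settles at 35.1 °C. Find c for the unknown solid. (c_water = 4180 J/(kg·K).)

c ≈ 579 J/(kg·K)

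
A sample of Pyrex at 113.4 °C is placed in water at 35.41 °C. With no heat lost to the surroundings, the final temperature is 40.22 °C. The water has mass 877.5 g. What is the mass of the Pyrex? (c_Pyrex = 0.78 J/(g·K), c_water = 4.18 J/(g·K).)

Heat lost by the Pyrex = heat gained by the water:
m×0.78×(113.4 − 40.22) = 877.5×4.18×(40.22 − 35.41)
57.08 m = 17643  ⇒  m ≈ 309.1 g

m ≈ 309 g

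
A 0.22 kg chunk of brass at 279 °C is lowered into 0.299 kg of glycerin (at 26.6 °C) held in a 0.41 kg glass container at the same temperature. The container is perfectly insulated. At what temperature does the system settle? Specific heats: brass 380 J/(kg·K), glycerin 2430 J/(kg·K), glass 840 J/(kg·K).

T_f ≈ 44.9 °C

Net heat exchanged in the isolated system is zero:
0.22·380·(T − 279) + 0.299·2430·(T − 26.6) + 0.41·840·(T − 26.6) = 0
83.6(T − 279) + 726.57(T − 26.6) + 344.4(T − 26.6) = 0
1154.6 T = 51812
T ≈ 44.88 °C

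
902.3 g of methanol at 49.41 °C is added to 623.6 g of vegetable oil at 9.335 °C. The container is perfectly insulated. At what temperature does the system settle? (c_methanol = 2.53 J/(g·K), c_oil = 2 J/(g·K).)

T_f ≈ 35.3 °C

Heat lost by the methanol equals heat gained by the oil:
902.3×2.53×(49.41 − T) = 623.6×2×(T − 9.335)
2282.8(49.41 − T) = 1247.2(T − 9.335)
3530 T = 124437  ⇒  T ≈ 35.25 °C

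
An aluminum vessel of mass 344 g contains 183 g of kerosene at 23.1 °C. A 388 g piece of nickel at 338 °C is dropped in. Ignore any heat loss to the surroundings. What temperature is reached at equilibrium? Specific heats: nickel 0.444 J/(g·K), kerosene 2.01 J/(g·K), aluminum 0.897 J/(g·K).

Setting the total heat transfer to zero:
388·0.444·(T − 338) + 183·2.01·(T − 23.1) + 344·0.897·(T − 23.1) = 0
848.67 T = 73853
T = 73853 / 848.67 = 87 °C

T_f ≈ 87.0 °C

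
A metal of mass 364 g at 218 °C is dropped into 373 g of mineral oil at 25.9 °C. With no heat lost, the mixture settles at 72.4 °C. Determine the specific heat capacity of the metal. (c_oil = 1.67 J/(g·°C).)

Net heat exchanged in the isolated system is zero:
364·c·(72.4 − 218) + 373·1.67·(72.4 − 25.9) = 0
-52998 c = -28965
c = -28965/-52998 ≈ 0.5465 J/(g·°C)

c ≈ 0.547 J/(g·°C)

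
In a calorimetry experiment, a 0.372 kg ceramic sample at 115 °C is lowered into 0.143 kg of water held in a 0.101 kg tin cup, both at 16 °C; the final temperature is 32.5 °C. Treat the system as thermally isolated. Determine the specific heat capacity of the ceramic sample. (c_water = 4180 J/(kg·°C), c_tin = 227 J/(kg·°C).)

c ≈ 334 J/(kg·°C)

Setting the total heat transfer to zero:
0.372×c×(32.5 − 115) + 0.143×4180×(32.5 − 16) + 0.101×227×(32.5 − 16) = 0
-30.69 c = -10241
c = -10241/-30.69 ≈ 333.7 J/(kg·°C)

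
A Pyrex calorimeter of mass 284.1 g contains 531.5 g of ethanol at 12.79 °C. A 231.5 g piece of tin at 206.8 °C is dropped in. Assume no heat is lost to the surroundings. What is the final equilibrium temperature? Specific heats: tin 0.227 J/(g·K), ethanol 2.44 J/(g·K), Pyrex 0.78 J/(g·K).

Heat gained plus heat lost sum to zero:
231.5*0.227*(T − 206.8) + 531.5*2.44*(T − 12.79) + 284.1*0.78*(T − 12.79) = 0
(52.55 + 1296.9 + 221.6) T = 52.55*206.8 + 1296.9*12.79 + 221.6*12.79
T = 30289/1571 ≈ 19.28 °C

T_f ≈ 19.3 °C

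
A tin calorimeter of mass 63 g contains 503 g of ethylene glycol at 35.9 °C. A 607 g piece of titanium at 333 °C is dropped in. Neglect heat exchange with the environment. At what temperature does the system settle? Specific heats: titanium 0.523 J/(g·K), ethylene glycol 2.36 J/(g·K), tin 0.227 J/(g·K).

T_f ≈ 98.0 °C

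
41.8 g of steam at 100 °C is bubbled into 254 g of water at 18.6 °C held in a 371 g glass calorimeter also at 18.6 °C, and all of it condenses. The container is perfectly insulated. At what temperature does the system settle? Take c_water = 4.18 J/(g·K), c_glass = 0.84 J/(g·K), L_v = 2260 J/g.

Energy conservation, ΣQ = 0:
steam→water at 100 °C releases m L_v = 41.8·2260 = 94468; condensed water 100 °C→T: 174.72(T − 100); water warms: 254·4.18·(T − 18.6) = 1061.7(T − 18.6); cup: 311.64(T − 18.6)
1548.1 T = 94468 + 17472 + 25544 = 137485
T ≈ 88.81 °C (< 100 °C, so full condensation is consistent).

T_f ≈ 88.8 °C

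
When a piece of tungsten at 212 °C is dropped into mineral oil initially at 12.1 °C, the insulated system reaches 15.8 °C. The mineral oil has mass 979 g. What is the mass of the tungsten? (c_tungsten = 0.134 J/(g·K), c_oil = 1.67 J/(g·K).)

Energy conservation, ΣQ = 0:
m·0.134·(15.8 − 212) + 979·1.67·(15.8 − 12.1) = 0
-26.29 m = -6049.2
m = -6049.2/-26.29 ≈ 230.1 g

m ≈ 230 g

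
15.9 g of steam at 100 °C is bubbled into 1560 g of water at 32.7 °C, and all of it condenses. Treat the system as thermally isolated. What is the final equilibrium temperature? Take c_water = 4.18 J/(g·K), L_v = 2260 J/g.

Sum of m c ΔT and latent-heat terms is zero:
condense steam: −15.9·2260 = −35934
  condensate cools 100→T: 15.9·4.18·(T − 100) = 66.46(T − 100)
  water warms: 1560·4.18·(T − 32.7) = 6520.8(T − 32.7)
6587.3 T = 35934 + 6646.2 + 213230 = 255810
T ≈ 38.83 °C — below 100 °C, confirming all the steam condensed.

T_f ≈ 38.8 °C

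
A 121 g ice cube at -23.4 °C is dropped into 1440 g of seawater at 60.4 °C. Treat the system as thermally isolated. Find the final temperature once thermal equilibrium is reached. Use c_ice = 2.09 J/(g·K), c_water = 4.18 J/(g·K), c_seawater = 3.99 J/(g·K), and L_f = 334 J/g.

T_f ≈ 48.1 °C

Net heat exchanged in the isolated system is zero:
ice -23.4→0 °C: 121×2.09×23.4 = 5917.6; fusion: m_ice L_f = 121×334 = 40414; warm the meltwater: 505.78 T; seawater cools: 1440×3.99×(T − 60.4) = 5745.6(T − 60.4)
6251.4 T = 347034 − 46332 = 300703
T ≈ 48.10 °C. Since T > 0 °C, the all-ice-melts assumption holds.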